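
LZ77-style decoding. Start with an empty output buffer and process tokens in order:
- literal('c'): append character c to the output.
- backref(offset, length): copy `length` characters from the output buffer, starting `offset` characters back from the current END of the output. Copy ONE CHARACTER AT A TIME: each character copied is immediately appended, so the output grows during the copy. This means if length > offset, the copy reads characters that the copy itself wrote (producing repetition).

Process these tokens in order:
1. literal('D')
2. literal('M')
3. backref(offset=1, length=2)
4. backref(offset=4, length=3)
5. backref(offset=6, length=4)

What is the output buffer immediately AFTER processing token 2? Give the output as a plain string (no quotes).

Answer: DM

Derivation:
Token 1: literal('D'). Output: "D"
Token 2: literal('M'). Output: "DM"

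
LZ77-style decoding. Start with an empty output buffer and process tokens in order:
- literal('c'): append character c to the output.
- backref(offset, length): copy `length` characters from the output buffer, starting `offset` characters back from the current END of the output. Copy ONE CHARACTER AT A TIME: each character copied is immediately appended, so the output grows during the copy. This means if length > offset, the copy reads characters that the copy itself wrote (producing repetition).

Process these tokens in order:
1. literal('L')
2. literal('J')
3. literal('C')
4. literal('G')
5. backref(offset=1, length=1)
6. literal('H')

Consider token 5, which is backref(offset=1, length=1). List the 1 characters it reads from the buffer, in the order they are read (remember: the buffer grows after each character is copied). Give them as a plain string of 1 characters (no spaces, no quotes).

Answer: G

Derivation:
Token 1: literal('L'). Output: "L"
Token 2: literal('J'). Output: "LJ"
Token 3: literal('C'). Output: "LJC"
Token 4: literal('G'). Output: "LJCG"
Token 5: backref(off=1, len=1). Buffer before: "LJCG" (len 4)
  byte 1: read out[3]='G', append. Buffer now: "LJCGG"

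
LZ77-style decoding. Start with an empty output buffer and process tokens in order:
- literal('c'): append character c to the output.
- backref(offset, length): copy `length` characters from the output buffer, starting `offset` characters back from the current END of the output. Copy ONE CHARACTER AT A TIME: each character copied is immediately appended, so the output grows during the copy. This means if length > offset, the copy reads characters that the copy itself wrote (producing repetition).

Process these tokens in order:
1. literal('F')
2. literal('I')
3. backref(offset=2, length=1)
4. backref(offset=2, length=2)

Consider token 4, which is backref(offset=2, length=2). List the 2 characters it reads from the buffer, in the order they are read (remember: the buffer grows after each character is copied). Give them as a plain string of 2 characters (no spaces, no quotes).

Answer: IF

Derivation:
Token 1: literal('F'). Output: "F"
Token 2: literal('I'). Output: "FI"
Token 3: backref(off=2, len=1). Copied 'F' from pos 0. Output: "FIF"
Token 4: backref(off=2, len=2). Buffer before: "FIF" (len 3)
  byte 1: read out[1]='I', append. Buffer now: "FIFI"
  byte 2: read out[2]='F', append. Buffer now: "FIFIF"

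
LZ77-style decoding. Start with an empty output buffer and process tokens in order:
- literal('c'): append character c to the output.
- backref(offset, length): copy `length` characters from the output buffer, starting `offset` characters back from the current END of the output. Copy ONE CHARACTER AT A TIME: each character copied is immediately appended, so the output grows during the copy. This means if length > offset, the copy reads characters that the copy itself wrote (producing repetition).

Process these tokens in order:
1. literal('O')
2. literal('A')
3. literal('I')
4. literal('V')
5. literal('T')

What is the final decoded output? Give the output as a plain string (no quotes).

Answer: OAIVT

Derivation:
Token 1: literal('O'). Output: "O"
Token 2: literal('A'). Output: "OA"
Token 3: literal('I'). Output: "OAI"
Token 4: literal('V'). Output: "OAIV"
Token 5: literal('T'). Output: "OAIVT"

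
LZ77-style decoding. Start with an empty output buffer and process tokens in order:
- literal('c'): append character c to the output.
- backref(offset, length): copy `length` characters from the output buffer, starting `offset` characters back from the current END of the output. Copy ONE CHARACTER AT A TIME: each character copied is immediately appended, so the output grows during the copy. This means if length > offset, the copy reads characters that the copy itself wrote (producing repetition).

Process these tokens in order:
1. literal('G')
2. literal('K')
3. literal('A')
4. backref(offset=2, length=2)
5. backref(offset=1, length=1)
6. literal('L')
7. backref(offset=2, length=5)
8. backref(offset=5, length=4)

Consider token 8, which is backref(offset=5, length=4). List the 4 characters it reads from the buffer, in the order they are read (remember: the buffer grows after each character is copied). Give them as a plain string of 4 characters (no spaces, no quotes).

Token 1: literal('G'). Output: "G"
Token 2: literal('K'). Output: "GK"
Token 3: literal('A'). Output: "GKA"
Token 4: backref(off=2, len=2). Copied 'KA' from pos 1. Output: "GKAKA"
Token 5: backref(off=1, len=1). Copied 'A' from pos 4. Output: "GKAKAA"
Token 6: literal('L'). Output: "GKAKAAL"
Token 7: backref(off=2, len=5) (overlapping!). Copied 'ALALA' from pos 5. Output: "GKAKAALALALA"
Token 8: backref(off=5, len=4). Buffer before: "GKAKAALALALA" (len 12)
  byte 1: read out[7]='A', append. Buffer now: "GKAKAALALALAA"
  byte 2: read out[8]='L', append. Buffer now: "GKAKAALALALAAL"
  byte 3: read out[9]='A', append. Buffer now: "GKAKAALALALAALA"
  byte 4: read out[10]='L', append. Buffer now: "GKAKAALALALAALAL"

Answer: ALAL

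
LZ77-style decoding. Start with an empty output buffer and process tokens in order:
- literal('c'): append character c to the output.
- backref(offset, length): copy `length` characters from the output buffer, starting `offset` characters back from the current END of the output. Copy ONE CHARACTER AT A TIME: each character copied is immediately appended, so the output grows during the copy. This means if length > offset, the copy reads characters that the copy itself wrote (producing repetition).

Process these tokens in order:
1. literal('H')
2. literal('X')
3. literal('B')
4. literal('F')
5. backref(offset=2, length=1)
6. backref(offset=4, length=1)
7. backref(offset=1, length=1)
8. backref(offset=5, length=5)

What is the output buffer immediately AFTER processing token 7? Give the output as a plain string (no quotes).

Answer: HXBFBXX

Derivation:
Token 1: literal('H'). Output: "H"
Token 2: literal('X'). Output: "HX"
Token 3: literal('B'). Output: "HXB"
Token 4: literal('F'). Output: "HXBF"
Token 5: backref(off=2, len=1). Copied 'B' from pos 2. Output: "HXBFB"
Token 6: backref(off=4, len=1). Copied 'X' from pos 1. Output: "HXBFBX"
Token 7: backref(off=1, len=1). Copied 'X' from pos 5. Output: "HXBFBXX"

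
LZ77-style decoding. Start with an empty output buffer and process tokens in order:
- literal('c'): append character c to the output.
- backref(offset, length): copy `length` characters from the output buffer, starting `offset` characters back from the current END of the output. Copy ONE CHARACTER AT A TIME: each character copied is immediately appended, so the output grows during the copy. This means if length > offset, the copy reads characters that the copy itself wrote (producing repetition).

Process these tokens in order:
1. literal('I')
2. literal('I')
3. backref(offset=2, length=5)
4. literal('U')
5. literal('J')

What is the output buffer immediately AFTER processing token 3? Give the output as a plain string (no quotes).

Token 1: literal('I'). Output: "I"
Token 2: literal('I'). Output: "II"
Token 3: backref(off=2, len=5) (overlapping!). Copied 'IIIII' from pos 0. Output: "IIIIIII"

Answer: IIIIIII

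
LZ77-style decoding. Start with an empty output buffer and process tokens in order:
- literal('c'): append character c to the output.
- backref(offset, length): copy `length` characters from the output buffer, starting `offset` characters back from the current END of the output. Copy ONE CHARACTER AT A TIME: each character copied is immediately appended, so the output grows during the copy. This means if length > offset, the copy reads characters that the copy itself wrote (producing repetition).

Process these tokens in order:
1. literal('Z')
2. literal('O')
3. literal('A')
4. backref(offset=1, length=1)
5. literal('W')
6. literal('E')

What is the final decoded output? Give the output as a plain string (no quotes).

Answer: ZOAAWE

Derivation:
Token 1: literal('Z'). Output: "Z"
Token 2: literal('O'). Output: "ZO"
Token 3: literal('A'). Output: "ZOA"
Token 4: backref(off=1, len=1). Copied 'A' from pos 2. Output: "ZOAA"
Token 5: literal('W'). Output: "ZOAAW"
Token 6: literal('E'). Output: "ZOAAWE"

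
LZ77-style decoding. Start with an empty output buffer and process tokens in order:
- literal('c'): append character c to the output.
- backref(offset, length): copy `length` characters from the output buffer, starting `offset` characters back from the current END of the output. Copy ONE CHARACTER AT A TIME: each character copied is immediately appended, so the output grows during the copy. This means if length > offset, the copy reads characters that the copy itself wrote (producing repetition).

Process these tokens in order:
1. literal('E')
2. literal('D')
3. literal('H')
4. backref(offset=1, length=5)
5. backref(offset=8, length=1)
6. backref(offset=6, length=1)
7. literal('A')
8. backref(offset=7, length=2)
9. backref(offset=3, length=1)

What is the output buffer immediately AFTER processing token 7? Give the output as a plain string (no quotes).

Answer: EDHHHHHHEHA

Derivation:
Token 1: literal('E'). Output: "E"
Token 2: literal('D'). Output: "ED"
Token 3: literal('H'). Output: "EDH"
Token 4: backref(off=1, len=5) (overlapping!). Copied 'HHHHH' from pos 2. Output: "EDHHHHHH"
Token 5: backref(off=8, len=1). Copied 'E' from pos 0. Output: "EDHHHHHHE"
Token 6: backref(off=6, len=1). Copied 'H' from pos 3. Output: "EDHHHHHHEH"
Token 7: literal('A'). Output: "EDHHHHHHEHA"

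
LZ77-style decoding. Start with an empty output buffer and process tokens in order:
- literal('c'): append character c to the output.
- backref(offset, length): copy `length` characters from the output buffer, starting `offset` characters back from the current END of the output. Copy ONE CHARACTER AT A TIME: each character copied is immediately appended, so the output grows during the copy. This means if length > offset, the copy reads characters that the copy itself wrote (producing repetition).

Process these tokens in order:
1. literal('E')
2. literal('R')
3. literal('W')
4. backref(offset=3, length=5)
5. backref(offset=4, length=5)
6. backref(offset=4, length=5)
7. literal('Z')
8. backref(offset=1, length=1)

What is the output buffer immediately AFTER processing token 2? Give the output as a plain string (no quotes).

Token 1: literal('E'). Output: "E"
Token 2: literal('R'). Output: "ER"

Answer: ER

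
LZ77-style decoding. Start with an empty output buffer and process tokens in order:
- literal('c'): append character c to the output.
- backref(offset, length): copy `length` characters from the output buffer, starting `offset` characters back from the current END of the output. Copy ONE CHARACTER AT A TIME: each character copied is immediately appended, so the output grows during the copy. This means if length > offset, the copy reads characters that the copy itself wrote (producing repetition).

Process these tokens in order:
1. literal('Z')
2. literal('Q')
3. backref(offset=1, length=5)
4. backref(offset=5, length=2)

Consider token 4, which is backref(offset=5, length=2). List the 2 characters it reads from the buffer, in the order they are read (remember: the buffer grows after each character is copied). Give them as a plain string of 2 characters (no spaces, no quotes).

Answer: QQ

Derivation:
Token 1: literal('Z'). Output: "Z"
Token 2: literal('Q'). Output: "ZQ"
Token 3: backref(off=1, len=5) (overlapping!). Copied 'QQQQQ' from pos 1. Output: "ZQQQQQQ"
Token 4: backref(off=5, len=2). Buffer before: "ZQQQQQQ" (len 7)
  byte 1: read out[2]='Q', append. Buffer now: "ZQQQQQQQ"
  byte 2: read out[3]='Q', append. Buffer now: "ZQQQQQQQQ"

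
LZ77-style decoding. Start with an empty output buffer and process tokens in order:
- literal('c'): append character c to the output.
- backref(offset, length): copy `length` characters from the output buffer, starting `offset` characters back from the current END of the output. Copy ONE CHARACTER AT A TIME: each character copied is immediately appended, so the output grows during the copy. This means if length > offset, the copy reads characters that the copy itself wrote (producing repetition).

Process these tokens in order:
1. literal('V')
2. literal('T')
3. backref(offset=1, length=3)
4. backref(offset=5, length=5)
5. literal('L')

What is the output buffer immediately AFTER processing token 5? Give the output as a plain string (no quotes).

Answer: VTTTTVTTTTL

Derivation:
Token 1: literal('V'). Output: "V"
Token 2: literal('T'). Output: "VT"
Token 3: backref(off=1, len=3) (overlapping!). Copied 'TTT' from pos 1. Output: "VTTTT"
Token 4: backref(off=5, len=5). Copied 'VTTTT' from pos 0. Output: "VTTTTVTTTT"
Token 5: literal('L'). Output: "VTTTTVTTTTL"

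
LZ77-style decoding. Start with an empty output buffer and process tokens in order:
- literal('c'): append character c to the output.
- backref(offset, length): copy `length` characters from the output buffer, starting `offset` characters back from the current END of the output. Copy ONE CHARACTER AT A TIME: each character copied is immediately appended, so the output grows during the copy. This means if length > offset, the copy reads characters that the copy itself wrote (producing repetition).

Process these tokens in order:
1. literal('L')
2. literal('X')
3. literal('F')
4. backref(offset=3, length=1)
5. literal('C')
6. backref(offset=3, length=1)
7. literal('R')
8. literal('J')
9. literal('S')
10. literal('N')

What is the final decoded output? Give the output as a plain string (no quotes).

Token 1: literal('L'). Output: "L"
Token 2: literal('X'). Output: "LX"
Token 3: literal('F'). Output: "LXF"
Token 4: backref(off=3, len=1). Copied 'L' from pos 0. Output: "LXFL"
Token 5: literal('C'). Output: "LXFLC"
Token 6: backref(off=3, len=1). Copied 'F' from pos 2. Output: "LXFLCF"
Token 7: literal('R'). Output: "LXFLCFR"
Token 8: literal('J'). Output: "LXFLCFRJ"
Token 9: literal('S'). Output: "LXFLCFRJS"
Token 10: literal('N'). Output: "LXFLCFRJSN"

Answer: LXFLCFRJSN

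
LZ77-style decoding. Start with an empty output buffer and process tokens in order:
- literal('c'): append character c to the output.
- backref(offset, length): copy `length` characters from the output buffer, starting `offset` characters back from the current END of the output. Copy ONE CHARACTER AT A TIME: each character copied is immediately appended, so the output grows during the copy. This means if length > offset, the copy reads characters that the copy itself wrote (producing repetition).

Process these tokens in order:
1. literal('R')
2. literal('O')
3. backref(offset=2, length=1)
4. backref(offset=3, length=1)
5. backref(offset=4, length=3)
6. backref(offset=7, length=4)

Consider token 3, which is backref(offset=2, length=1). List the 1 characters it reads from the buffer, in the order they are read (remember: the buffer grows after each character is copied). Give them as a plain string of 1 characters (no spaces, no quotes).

Token 1: literal('R'). Output: "R"
Token 2: literal('O'). Output: "RO"
Token 3: backref(off=2, len=1). Buffer before: "RO" (len 2)
  byte 1: read out[0]='R', append. Buffer now: "ROR"

Answer: R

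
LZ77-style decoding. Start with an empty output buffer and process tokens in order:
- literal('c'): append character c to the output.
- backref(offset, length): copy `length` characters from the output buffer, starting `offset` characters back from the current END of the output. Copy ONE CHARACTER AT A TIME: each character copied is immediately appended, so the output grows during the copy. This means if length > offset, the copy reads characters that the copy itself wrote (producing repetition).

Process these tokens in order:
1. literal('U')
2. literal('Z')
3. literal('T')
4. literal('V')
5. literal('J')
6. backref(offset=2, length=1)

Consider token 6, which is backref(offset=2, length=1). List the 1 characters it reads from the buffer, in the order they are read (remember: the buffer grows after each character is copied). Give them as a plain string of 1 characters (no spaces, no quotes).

Answer: V

Derivation:
Token 1: literal('U'). Output: "U"
Token 2: literal('Z'). Output: "UZ"
Token 3: literal('T'). Output: "UZT"
Token 4: literal('V'). Output: "UZTV"
Token 5: literal('J'). Output: "UZTVJ"
Token 6: backref(off=2, len=1). Buffer before: "UZTVJ" (len 5)
  byte 1: read out[3]='V', append. Buffer now: "UZTVJV"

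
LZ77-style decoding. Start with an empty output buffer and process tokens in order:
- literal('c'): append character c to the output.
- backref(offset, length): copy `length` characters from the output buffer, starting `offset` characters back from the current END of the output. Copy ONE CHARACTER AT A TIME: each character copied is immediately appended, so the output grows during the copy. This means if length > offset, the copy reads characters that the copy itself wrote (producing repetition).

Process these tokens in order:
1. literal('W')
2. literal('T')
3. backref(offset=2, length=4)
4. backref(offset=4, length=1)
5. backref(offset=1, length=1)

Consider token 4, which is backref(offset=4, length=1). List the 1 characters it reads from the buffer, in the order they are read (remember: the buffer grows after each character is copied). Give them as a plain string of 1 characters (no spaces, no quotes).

Token 1: literal('W'). Output: "W"
Token 2: literal('T'). Output: "WT"
Token 3: backref(off=2, len=4) (overlapping!). Copied 'WTWT' from pos 0. Output: "WTWTWT"
Token 4: backref(off=4, len=1). Buffer before: "WTWTWT" (len 6)
  byte 1: read out[2]='W', append. Buffer now: "WTWTWTW"

Answer: W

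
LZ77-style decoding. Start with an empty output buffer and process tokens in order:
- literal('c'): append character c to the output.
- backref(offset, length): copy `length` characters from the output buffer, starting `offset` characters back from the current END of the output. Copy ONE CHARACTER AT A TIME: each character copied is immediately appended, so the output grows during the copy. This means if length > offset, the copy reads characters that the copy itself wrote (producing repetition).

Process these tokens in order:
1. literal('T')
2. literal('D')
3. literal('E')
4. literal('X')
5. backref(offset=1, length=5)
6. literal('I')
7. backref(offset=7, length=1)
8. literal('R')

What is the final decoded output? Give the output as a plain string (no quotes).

Answer: TDEXXXXXXIXR

Derivation:
Token 1: literal('T'). Output: "T"
Token 2: literal('D'). Output: "TD"
Token 3: literal('E'). Output: "TDE"
Token 4: literal('X'). Output: "TDEX"
Token 5: backref(off=1, len=5) (overlapping!). Copied 'XXXXX' from pos 3. Output: "TDEXXXXXX"
Token 6: literal('I'). Output: "TDEXXXXXXI"
Token 7: backref(off=7, len=1). Copied 'X' from pos 3. Output: "TDEXXXXXXIX"
Token 8: literal('R'). Output: "TDEXXXXXXIXR"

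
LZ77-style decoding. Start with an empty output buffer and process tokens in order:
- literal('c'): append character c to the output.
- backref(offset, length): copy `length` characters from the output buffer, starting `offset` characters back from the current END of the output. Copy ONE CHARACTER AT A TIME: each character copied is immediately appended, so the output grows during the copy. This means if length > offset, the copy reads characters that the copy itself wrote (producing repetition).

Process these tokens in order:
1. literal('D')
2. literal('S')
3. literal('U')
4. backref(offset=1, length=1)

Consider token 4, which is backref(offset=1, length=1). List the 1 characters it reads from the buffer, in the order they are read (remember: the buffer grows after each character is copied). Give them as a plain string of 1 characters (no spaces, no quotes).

Token 1: literal('D'). Output: "D"
Token 2: literal('S'). Output: "DS"
Token 3: literal('U'). Output: "DSU"
Token 4: backref(off=1, len=1). Buffer before: "DSU" (len 3)
  byte 1: read out[2]='U', append. Buffer now: "DSUU"

Answer: U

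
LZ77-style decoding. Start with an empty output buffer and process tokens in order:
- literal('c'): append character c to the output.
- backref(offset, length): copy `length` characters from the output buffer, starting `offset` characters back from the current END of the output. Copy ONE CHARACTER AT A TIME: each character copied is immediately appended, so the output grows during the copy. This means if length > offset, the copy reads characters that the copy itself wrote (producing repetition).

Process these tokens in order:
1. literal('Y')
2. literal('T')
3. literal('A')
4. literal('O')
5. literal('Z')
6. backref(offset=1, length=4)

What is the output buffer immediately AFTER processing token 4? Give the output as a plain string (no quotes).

Answer: YTAO

Derivation:
Token 1: literal('Y'). Output: "Y"
Token 2: literal('T'). Output: "YT"
Token 3: literal('A'). Output: "YTA"
Token 4: literal('O'). Output: "YTAO"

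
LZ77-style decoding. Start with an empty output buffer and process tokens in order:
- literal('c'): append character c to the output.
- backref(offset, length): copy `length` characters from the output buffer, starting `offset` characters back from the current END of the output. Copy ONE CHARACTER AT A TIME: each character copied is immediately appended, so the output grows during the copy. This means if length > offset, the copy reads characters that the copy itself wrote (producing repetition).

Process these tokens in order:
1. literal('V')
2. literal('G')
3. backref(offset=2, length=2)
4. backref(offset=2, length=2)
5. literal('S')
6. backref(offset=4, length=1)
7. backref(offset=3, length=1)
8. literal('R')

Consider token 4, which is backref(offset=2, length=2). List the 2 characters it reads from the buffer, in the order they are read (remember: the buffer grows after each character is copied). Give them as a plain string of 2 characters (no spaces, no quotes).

Answer: VG

Derivation:
Token 1: literal('V'). Output: "V"
Token 2: literal('G'). Output: "VG"
Token 3: backref(off=2, len=2). Copied 'VG' from pos 0. Output: "VGVG"
Token 4: backref(off=2, len=2). Buffer before: "VGVG" (len 4)
  byte 1: read out[2]='V', append. Buffer now: "VGVGV"
  byte 2: read out[3]='G', append. Buffer now: "VGVGVG"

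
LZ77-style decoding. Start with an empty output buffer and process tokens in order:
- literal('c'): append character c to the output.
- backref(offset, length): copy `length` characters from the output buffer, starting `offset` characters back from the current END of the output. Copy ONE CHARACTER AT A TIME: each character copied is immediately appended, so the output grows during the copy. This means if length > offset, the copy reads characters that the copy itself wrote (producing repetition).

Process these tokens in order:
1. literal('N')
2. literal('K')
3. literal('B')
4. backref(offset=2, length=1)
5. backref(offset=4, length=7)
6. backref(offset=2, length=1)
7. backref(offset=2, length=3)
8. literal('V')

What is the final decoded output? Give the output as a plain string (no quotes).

Token 1: literal('N'). Output: "N"
Token 2: literal('K'). Output: "NK"
Token 3: literal('B'). Output: "NKB"
Token 4: backref(off=2, len=1). Copied 'K' from pos 1. Output: "NKBK"
Token 5: backref(off=4, len=7) (overlapping!). Copied 'NKBKNKB' from pos 0. Output: "NKBKNKBKNKB"
Token 6: backref(off=2, len=1). Copied 'K' from pos 9. Output: "NKBKNKBKNKBK"
Token 7: backref(off=2, len=3) (overlapping!). Copied 'BKB' from pos 10. Output: "NKBKNKBKNKBKBKB"
Token 8: literal('V'). Output: "NKBKNKBKNKBKBKBV"

Answer: NKBKNKBKNKBKBKBV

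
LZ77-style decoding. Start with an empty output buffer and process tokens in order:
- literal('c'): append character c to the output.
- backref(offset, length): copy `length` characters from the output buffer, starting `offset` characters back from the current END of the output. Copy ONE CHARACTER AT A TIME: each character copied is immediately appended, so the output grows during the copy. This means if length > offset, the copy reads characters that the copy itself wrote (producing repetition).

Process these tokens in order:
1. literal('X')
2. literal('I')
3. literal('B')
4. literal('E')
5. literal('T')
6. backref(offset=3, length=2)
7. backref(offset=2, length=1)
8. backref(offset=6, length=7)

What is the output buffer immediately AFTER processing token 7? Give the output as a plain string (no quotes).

Answer: XIBETBEB

Derivation:
Token 1: literal('X'). Output: "X"
Token 2: literal('I'). Output: "XI"
Token 3: literal('B'). Output: "XIB"
Token 4: literal('E'). Output: "XIBE"
Token 5: literal('T'). Output: "XIBET"
Token 6: backref(off=3, len=2). Copied 'BE' from pos 2. Output: "XIBETBE"
Token 7: backref(off=2, len=1). Copied 'B' from pos 5. Output: "XIBETBEB"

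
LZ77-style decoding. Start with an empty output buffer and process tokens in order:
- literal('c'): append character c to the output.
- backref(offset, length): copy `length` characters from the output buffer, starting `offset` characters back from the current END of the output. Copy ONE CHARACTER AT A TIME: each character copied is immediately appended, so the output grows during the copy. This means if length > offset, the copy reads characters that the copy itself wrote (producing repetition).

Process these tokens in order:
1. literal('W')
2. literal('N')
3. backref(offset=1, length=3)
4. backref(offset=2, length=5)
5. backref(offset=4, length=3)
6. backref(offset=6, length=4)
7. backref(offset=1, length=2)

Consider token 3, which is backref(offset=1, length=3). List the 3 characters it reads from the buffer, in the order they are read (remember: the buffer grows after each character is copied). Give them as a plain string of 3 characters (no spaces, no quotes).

Token 1: literal('W'). Output: "W"
Token 2: literal('N'). Output: "WN"
Token 3: backref(off=1, len=3). Buffer before: "WN" (len 2)
  byte 1: read out[1]='N', append. Buffer now: "WNN"
  byte 2: read out[2]='N', append. Buffer now: "WNNN"
  byte 3: read out[3]='N', append. Buffer now: "WNNNN"

Answer: NNN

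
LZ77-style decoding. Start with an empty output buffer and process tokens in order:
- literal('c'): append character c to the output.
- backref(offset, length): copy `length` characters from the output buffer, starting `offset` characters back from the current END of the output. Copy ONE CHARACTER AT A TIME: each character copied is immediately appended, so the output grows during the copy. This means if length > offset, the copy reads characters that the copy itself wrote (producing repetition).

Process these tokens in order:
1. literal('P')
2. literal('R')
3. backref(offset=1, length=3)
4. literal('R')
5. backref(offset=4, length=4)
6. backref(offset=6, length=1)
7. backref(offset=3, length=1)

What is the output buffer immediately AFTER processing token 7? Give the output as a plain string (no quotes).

Token 1: literal('P'). Output: "P"
Token 2: literal('R'). Output: "PR"
Token 3: backref(off=1, len=3) (overlapping!). Copied 'RRR' from pos 1. Output: "PRRRR"
Token 4: literal('R'). Output: "PRRRRR"
Token 5: backref(off=4, len=4). Copied 'RRRR' from pos 2. Output: "PRRRRRRRRR"
Token 6: backref(off=6, len=1). Copied 'R' from pos 4. Output: "PRRRRRRRRRR"
Token 7: backref(off=3, len=1). Copied 'R' from pos 8. Output: "PRRRRRRRRRRR"

Answer: PRRRRRRRRRRR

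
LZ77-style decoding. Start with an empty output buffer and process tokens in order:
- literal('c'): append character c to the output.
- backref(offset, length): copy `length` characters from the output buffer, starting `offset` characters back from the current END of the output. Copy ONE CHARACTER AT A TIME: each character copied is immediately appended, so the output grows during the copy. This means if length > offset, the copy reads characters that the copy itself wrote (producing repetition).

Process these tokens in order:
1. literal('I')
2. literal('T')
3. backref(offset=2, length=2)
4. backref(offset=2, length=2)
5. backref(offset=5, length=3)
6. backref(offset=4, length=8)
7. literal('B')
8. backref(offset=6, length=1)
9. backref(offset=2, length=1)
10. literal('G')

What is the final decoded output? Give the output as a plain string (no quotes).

Token 1: literal('I'). Output: "I"
Token 2: literal('T'). Output: "IT"
Token 3: backref(off=2, len=2). Copied 'IT' from pos 0. Output: "ITIT"
Token 4: backref(off=2, len=2). Copied 'IT' from pos 2. Output: "ITITIT"
Token 5: backref(off=5, len=3). Copied 'TIT' from pos 1. Output: "ITITITTIT"
Token 6: backref(off=4, len=8) (overlapping!). Copied 'TTITTTIT' from pos 5. Output: "ITITITTITTTITTTIT"
Token 7: literal('B'). Output: "ITITITTITTTITTTITB"
Token 8: backref(off=6, len=1). Copied 'T' from pos 12. Output: "ITITITTITTTITTTITBT"
Token 9: backref(off=2, len=1). Copied 'B' from pos 17. Output: "ITITITTITTTITTTITBTB"
Token 10: literal('G'). Output: "ITITITTITTTITTTITBTBG"

Answer: ITITITTITTTITTTITBTBG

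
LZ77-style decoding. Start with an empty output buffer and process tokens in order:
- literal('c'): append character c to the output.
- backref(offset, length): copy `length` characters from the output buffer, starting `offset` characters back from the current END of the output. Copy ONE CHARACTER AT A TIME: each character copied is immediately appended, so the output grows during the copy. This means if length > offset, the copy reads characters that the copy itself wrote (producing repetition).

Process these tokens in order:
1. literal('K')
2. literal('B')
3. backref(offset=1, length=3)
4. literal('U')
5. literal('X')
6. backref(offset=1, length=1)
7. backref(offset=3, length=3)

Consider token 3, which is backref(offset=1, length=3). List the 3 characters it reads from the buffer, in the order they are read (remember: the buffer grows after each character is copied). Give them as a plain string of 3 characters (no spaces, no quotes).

Answer: BBB

Derivation:
Token 1: literal('K'). Output: "K"
Token 2: literal('B'). Output: "KB"
Token 3: backref(off=1, len=3). Buffer before: "KB" (len 2)
  byte 1: read out[1]='B', append. Buffer now: "KBB"
  byte 2: read out[2]='B', append. Buffer now: "KBBB"
  byte 3: read out[3]='B', append. Buffer now: "KBBBB"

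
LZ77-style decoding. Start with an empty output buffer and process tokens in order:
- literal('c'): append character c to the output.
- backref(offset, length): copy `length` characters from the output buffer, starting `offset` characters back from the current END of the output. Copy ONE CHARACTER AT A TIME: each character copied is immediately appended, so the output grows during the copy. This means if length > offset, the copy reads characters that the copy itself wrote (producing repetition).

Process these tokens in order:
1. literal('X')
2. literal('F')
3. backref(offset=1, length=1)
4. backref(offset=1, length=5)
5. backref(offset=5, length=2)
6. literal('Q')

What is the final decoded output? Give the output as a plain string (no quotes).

Token 1: literal('X'). Output: "X"
Token 2: literal('F'). Output: "XF"
Token 3: backref(off=1, len=1). Copied 'F' from pos 1. Output: "XFF"
Token 4: backref(off=1, len=5) (overlapping!). Copied 'FFFFF' from pos 2. Output: "XFFFFFFF"
Token 5: backref(off=5, len=2). Copied 'FF' from pos 3. Output: "XFFFFFFFFF"
Token 6: literal('Q'). Output: "XFFFFFFFFFQ"

Answer: XFFFFFFFFFQ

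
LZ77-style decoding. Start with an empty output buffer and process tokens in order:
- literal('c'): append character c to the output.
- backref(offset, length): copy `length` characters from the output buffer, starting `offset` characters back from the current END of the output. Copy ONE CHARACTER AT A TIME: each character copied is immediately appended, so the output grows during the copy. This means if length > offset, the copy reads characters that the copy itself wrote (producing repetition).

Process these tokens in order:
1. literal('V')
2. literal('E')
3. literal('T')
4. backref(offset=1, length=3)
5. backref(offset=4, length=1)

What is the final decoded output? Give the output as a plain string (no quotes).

Answer: VETTTTT

Derivation:
Token 1: literal('V'). Output: "V"
Token 2: literal('E'). Output: "VE"
Token 3: literal('T'). Output: "VET"
Token 4: backref(off=1, len=3) (overlapping!). Copied 'TTT' from pos 2. Output: "VETTTT"
Token 5: backref(off=4, len=1). Copied 'T' from pos 2. Output: "VETTTTT"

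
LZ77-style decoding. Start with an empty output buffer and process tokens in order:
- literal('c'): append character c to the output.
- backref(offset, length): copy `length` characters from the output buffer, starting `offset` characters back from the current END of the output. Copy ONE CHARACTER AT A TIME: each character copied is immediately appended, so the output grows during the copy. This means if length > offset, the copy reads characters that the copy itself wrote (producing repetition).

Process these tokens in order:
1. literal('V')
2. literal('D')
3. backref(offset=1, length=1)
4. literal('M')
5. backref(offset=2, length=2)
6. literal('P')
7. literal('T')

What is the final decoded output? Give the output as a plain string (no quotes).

Token 1: literal('V'). Output: "V"
Token 2: literal('D'). Output: "VD"
Token 3: backref(off=1, len=1). Copied 'D' from pos 1. Output: "VDD"
Token 4: literal('M'). Output: "VDDM"
Token 5: backref(off=2, len=2). Copied 'DM' from pos 2. Output: "VDDMDM"
Token 6: literal('P'). Output: "VDDMDMP"
Token 7: literal('T'). Output: "VDDMDMPT"

Answer: VDDMDMPT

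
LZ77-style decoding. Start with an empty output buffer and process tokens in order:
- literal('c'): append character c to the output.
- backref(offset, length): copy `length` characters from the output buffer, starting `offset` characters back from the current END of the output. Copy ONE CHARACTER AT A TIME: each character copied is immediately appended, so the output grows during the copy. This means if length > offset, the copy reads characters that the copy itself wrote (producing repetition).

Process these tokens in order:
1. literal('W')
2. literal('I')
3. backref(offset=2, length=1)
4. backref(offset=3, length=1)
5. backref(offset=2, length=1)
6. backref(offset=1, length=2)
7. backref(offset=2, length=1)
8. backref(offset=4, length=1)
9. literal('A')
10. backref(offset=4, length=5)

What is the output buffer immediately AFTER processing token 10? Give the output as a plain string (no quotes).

Answer: WIWWWWWWWAWWWAW

Derivation:
Token 1: literal('W'). Output: "W"
Token 2: literal('I'). Output: "WI"
Token 3: backref(off=2, len=1). Copied 'W' from pos 0. Output: "WIW"
Token 4: backref(off=3, len=1). Copied 'W' from pos 0. Output: "WIWW"
Token 5: backref(off=2, len=1). Copied 'W' from pos 2. Output: "WIWWW"
Token 6: backref(off=1, len=2) (overlapping!). Copied 'WW' from pos 4. Output: "WIWWWWW"
Token 7: backref(off=2, len=1). Copied 'W' from pos 5. Output: "WIWWWWWW"
Token 8: backref(off=4, len=1). Copied 'W' from pos 4. Output: "WIWWWWWWW"
Token 9: literal('A'). Output: "WIWWWWWWWA"
Token 10: backref(off=4, len=5) (overlapping!). Copied 'WWWAW' from pos 6. Output: "WIWWWWWWWAWWWAW"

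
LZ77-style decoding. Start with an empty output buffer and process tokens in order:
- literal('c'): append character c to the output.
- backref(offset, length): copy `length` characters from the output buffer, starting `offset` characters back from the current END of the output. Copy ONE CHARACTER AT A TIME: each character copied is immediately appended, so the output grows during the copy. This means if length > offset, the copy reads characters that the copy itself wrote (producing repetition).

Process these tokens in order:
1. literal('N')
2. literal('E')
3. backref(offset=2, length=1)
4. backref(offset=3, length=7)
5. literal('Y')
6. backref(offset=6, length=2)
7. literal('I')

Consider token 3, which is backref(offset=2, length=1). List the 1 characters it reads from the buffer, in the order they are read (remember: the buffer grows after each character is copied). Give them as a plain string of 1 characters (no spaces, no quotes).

Token 1: literal('N'). Output: "N"
Token 2: literal('E'). Output: "NE"
Token 3: backref(off=2, len=1). Buffer before: "NE" (len 2)
  byte 1: read out[0]='N', append. Buffer now: "NEN"

Answer: N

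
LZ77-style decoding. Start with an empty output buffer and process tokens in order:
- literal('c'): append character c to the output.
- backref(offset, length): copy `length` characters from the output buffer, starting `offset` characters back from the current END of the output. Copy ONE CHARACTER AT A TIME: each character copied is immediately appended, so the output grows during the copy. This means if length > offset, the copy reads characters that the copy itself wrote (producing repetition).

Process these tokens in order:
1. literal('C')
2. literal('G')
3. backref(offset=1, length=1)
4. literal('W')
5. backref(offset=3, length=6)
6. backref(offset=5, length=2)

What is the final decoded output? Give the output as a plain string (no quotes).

Token 1: literal('C'). Output: "C"
Token 2: literal('G'). Output: "CG"
Token 3: backref(off=1, len=1). Copied 'G' from pos 1. Output: "CGG"
Token 4: literal('W'). Output: "CGGW"
Token 5: backref(off=3, len=6) (overlapping!). Copied 'GGWGGW' from pos 1. Output: "CGGWGGWGGW"
Token 6: backref(off=5, len=2). Copied 'GW' from pos 5. Output: "CGGWGGWGGWGW"

Answer: CGGWGGWGGWGW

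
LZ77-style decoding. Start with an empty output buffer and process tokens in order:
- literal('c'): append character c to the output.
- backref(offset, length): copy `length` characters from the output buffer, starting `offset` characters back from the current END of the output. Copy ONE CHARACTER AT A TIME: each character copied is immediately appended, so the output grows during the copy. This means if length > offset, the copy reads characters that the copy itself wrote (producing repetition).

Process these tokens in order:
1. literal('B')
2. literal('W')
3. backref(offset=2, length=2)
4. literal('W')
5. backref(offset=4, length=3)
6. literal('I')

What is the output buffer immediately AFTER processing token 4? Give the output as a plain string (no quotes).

Answer: BWBWW

Derivation:
Token 1: literal('B'). Output: "B"
Token 2: literal('W'). Output: "BW"
Token 3: backref(off=2, len=2). Copied 'BW' from pos 0. Output: "BWBW"
Token 4: literal('W'). Output: "BWBWW"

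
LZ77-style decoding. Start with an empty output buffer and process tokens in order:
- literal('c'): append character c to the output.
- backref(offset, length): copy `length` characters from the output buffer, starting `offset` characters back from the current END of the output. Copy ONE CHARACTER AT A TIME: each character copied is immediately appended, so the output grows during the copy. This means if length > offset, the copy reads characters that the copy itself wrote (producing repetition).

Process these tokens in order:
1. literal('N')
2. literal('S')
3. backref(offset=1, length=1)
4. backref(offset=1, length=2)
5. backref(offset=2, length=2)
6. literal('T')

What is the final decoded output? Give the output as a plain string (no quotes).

Answer: NSSSSSST

Derivation:
Token 1: literal('N'). Output: "N"
Token 2: literal('S'). Output: "NS"
Token 3: backref(off=1, len=1). Copied 'S' from pos 1. Output: "NSS"
Token 4: backref(off=1, len=2) (overlapping!). Copied 'SS' from pos 2. Output: "NSSSS"
Token 5: backref(off=2, len=2). Copied 'SS' from pos 3. Output: "NSSSSSS"
Token 6: literal('T'). Output: "NSSSSSST"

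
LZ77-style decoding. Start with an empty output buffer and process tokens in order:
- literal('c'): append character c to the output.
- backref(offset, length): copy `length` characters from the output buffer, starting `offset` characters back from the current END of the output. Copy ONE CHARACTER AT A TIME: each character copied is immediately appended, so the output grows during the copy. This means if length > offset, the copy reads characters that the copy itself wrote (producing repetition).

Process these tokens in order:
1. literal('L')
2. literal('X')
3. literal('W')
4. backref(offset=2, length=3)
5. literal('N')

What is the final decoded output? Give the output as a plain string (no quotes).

Answer: LXWXWXN

Derivation:
Token 1: literal('L'). Output: "L"
Token 2: literal('X'). Output: "LX"
Token 3: literal('W'). Output: "LXW"
Token 4: backref(off=2, len=3) (overlapping!). Copied 'XWX' from pos 1. Output: "LXWXWX"
Token 5: literal('N'). Output: "LXWXWXN"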